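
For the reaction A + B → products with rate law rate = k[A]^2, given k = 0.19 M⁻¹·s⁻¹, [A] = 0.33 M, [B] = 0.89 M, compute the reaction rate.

0.02069 M/s

Step 1: The rate law is rate = k[A]^2
Step 2: Note that the rate does not depend on [B] (zero order in B).
Step 3: rate = 0.19 × (0.33)^2 = 0.020691 M/s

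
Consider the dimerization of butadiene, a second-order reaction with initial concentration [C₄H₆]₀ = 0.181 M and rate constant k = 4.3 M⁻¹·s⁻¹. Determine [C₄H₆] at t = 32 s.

0.006987 M

Step 1: For a second-order reaction: 1/[C₄H₆] = 1/[C₄H₆]₀ + kt
Step 2: 1/[C₄H₆] = 1/0.181 + 4.3 × 32
Step 3: 1/[C₄H₆] = 5.525 + 137.6 = 143.1
Step 4: [C₄H₆] = 1/143.1 = 0.006987 M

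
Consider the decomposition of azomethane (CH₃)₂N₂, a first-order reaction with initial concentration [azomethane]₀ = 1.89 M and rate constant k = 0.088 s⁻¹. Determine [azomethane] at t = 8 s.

0.9348 M

Step 1: For a first-order reaction: [azomethane] = [azomethane]₀ × e^(-kt)
Step 2: [azomethane] = 1.89 × e^(-0.088 × 8)
Step 3: [azomethane] = 1.89 × e^(-0.704)
Step 4: [azomethane] = 1.89 × 0.494603 = 0.9348 M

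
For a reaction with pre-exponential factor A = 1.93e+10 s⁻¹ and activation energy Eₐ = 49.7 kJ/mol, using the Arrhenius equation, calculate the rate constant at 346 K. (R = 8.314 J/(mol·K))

6.06e+02 s⁻¹

Step 1: Use the Arrhenius equation: k = A × exp(-Eₐ/RT)
Step 2: Convert Eₐ to J/mol: 49.7 kJ/mol = 49700 J/mol
Step 3: Calculate the exponent: -Eₐ/(RT) = -49700/(8.314 × 346) = -17.27708
Step 4: k = 1.93e+10 × exp(-17.27708)
Step 5: k = 1.93e+10 × 3.13805e-08 = 6.0564e+02 s⁻¹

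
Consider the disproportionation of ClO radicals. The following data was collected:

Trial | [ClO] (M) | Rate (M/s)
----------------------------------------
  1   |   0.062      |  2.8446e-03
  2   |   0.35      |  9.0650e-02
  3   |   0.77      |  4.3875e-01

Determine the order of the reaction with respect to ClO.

second order (2)

Step 1: Compare trials to find order n where rate₂/rate₁ = ([ClO]₂/[ClO]₁)^n
Step 2: rate₂/rate₁ = 9.0650e-02/2.8446e-03 = 31.87
Step 3: [ClO]₂/[ClO]₁ = 0.35/0.062 = 5.645
Step 4: n = ln(31.87)/ln(5.645) = 2.00 ≈ 2
Step 5: The reaction is second order in ClO.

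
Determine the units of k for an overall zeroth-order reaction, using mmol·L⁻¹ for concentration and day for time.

mmol·L⁻¹·day⁻¹

Step 1: For overall order n, rate = k × (concentration)^n.
Step 2: Rate has units mmol·L⁻¹·day⁻¹; concentration term has units (mmol·L⁻¹)^0.
Step 3: k = rate / (concentration)^n, so units of k = (mmol·L⁻¹)^(1-0)·day⁻¹ = mmol·L⁻¹·day⁻¹.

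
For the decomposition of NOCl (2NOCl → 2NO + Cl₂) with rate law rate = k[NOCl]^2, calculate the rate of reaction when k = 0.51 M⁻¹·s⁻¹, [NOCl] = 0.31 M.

0.04901 M/s

Step 1: Identify the rate law: rate = k[NOCl]^2
Step 2: Substitute values: rate = 0.51 × (0.31)^2
Step 3: Calculate: rate = 0.51 × 0.0961 = 0.049011 M/s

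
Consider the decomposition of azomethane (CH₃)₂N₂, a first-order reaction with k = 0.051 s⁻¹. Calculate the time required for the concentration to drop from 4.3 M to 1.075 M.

27.18 s

Step 1: For first-order: t = ln([azomethane]₀/[azomethane])/k
Step 2: t = ln(4.3/1.075)/0.051
Step 3: t = ln(4)/0.051
Step 4: t = 1.386/0.051 = 27.18 s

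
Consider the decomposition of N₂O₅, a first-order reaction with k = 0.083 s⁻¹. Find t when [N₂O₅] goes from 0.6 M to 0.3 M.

8.351 s

Step 1: For first-order: t = ln([N₂O₅]₀/[N₂O₅])/k
Step 2: t = ln(0.6/0.3)/0.083
Step 3: t = ln(2)/0.083
Step 4: t = 0.6931/0.083 = 8.351 s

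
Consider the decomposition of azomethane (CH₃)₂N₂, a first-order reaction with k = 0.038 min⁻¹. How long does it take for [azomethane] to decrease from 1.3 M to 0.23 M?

45.58 min

Step 1: For first-order: t = ln([azomethane]₀/[azomethane])/k
Step 2: t = ln(1.3/0.23)/0.038
Step 3: t = ln(5.652)/0.038
Step 4: t = 1.732/0.038 = 45.58 min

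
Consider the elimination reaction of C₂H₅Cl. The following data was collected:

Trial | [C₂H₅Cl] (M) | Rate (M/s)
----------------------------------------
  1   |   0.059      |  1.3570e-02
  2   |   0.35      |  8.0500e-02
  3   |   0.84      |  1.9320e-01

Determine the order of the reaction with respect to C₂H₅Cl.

first order (1)

Step 1: Compare trials to find order n where rate₂/rate₁ = ([C₂H₅Cl]₂/[C₂H₅Cl]₁)^n
Step 2: rate₂/rate₁ = 8.0500e-02/1.3570e-02 = 5.932
Step 3: [C₂H₅Cl]₂/[C₂H₅Cl]₁ = 0.35/0.059 = 5.932
Step 4: n = ln(5.932)/ln(5.932) = 1.00 ≈ 1
Step 5: The reaction is first order in C₂H₅Cl.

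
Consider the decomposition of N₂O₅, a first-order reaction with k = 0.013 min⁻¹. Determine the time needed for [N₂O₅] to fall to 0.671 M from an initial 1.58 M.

65.88 min

Step 1: For first-order: t = ln([N₂O₅]₀/[N₂O₅])/k
Step 2: t = ln(1.58/0.671)/0.013
Step 3: t = ln(2.355)/0.013
Step 4: t = 0.8564/0.013 = 65.88 min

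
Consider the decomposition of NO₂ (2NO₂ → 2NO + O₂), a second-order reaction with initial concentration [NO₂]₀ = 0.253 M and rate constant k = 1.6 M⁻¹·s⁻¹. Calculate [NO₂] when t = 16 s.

0.03384 M

Step 1: For a second-order reaction: 1/[NO₂] = 1/[NO₂]₀ + kt
Step 2: 1/[NO₂] = 1/0.253 + 1.6 × 16
Step 3: 1/[NO₂] = 3.953 + 25.6 = 29.55
Step 4: [NO₂] = 1/29.55 = 0.03384 M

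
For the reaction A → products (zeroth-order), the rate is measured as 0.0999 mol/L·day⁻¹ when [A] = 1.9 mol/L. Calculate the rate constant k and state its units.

0.0999 mol/L·day⁻¹

Step 1: For a zeroth-order reaction, rate = k (independent of concentration).
Step 2: k = rate = 0.0999 mol/L·day⁻¹.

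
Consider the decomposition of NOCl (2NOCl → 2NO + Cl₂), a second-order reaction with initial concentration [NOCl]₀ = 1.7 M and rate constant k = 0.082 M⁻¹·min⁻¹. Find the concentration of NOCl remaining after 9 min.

0.754 M

Step 1: For a second-order reaction: 1/[NOCl] = 1/[NOCl]₀ + kt
Step 2: 1/[NOCl] = 1/1.7 + 0.082 × 9
Step 3: 1/[NOCl] = 0.5882 + 0.738 = 1.326
Step 4: [NOCl] = 1/1.326 = 0.754 M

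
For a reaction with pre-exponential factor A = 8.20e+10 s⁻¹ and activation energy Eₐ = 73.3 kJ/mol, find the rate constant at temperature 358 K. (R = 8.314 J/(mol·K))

1.65e+00 s⁻¹

Step 1: Use the Arrhenius equation: k = A × exp(-Eₐ/RT)
Step 2: Convert Eₐ to J/mol: 73.3 kJ/mol = 73300 J/mol
Step 3: Calculate the exponent: -Eₐ/(RT) = -73300/(8.314 × 358) = -24.62697
Step 4: k = 8.20e+10 × exp(-24.62697)
Step 5: k = 8.20e+10 × 2.01671e-11 = 1.6537e+00 s⁻¹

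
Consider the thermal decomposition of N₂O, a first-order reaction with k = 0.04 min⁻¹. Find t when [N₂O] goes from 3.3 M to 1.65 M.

17.33 min

Step 1: For first-order: t = ln([N₂O]₀/[N₂O])/k
Step 2: t = ln(3.3/1.65)/0.04
Step 3: t = ln(2)/0.04
Step 4: t = 0.6931/0.04 = 17.33 min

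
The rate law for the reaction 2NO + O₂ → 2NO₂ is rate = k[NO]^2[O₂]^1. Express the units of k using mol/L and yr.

(mol/L)⁻²·yr⁻¹

Step 1: Overall order = 2 + 1 = 3.
Step 2: rate has units mol/L·yr⁻¹; [NO]^2[O₂]^1 has units (mol/L)^3.
Step 3: k = rate/([NO]^2[O₂]^1), so units of k = (mol/L)^(1-3)·yr⁻¹ = (mol/L)⁻²·yr⁻¹.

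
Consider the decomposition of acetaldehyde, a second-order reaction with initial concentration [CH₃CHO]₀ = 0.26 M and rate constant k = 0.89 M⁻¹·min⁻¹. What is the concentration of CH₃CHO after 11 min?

0.07333 M

Step 1: For a second-order reaction: 1/[CH₃CHO] = 1/[CH₃CHO]₀ + kt
Step 2: 1/[CH₃CHO] = 1/0.26 + 0.89 × 11
Step 3: 1/[CH₃CHO] = 3.846 + 9.79 = 13.64
Step 4: [CH₃CHO] = 1/13.64 = 0.07333 M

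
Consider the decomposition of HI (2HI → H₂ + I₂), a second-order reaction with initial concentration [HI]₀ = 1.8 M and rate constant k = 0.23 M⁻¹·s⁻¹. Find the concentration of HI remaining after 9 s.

0.3809 M

Step 1: For a second-order reaction: 1/[HI] = 1/[HI]₀ + kt
Step 2: 1/[HI] = 1/1.8 + 0.23 × 9
Step 3: 1/[HI] = 0.5556 + 2.07 = 2.626
Step 4: [HI] = 1/2.626 = 0.3809 M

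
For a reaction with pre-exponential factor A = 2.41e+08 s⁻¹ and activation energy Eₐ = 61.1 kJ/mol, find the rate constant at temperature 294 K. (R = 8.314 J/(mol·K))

3.36e-03 s⁻¹

Step 1: Use the Arrhenius equation: k = A × exp(-Eₐ/RT)
Step 2: Convert Eₐ to J/mol: 61.1 kJ/mol = 61100 J/mol
Step 3: Calculate the exponent: -Eₐ/(RT) = -61100/(8.314 × 294) = -24.99677
Step 4: k = 2.41e+08 × exp(-24.99677)
Step 5: k = 2.41e+08 × 1.39329e-11 = 3.3578e-03 s⁻¹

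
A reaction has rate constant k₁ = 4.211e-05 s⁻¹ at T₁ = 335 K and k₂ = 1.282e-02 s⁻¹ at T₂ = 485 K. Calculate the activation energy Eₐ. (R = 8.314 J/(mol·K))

51.5 kJ/mol

Step 1: Use the two-temperature Arrhenius form: ln(k₂/k₁) = -Eₐ/R × (1/T₂ - 1/T₁)
Step 2: ln(k₂/k₁) = ln(1.282e-02/4.211e-05) = ln(304.441) = 5.71848
Step 3: 1/T₂ - 1/T₁ = 1/485 - 1/335 = -9.232190e-04 K⁻¹
Step 4: Eₐ = -R × ln(k₂/k₁) / (1/T₂ - 1/T₁) = -8.314 × 5.71848 / -9.232190e-04
Step 5: Eₐ = 5.1497e+04 J/mol = 51.5 kJ/mol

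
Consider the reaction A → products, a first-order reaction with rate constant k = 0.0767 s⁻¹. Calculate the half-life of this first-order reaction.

9.037 s

Step 1: For a first-order reaction, t₁/₂ = ln(2)/k
Step 2: t₁/₂ = ln(2)/0.0767
Step 3: t₁/₂ = 0.6931/0.0767 = 9.037 s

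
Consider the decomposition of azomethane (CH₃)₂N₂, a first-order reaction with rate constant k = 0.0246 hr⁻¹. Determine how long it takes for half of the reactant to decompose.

28.18 hr

Step 1: For a first-order reaction, t₁/₂ = ln(2)/k
Step 2: t₁/₂ = ln(2)/0.0246
Step 3: t₁/₂ = 0.6931/0.0246 = 28.18 hr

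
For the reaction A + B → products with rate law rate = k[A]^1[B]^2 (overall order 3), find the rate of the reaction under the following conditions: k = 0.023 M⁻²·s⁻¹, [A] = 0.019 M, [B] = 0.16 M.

1.119e-05 M/s

Step 1: The rate law is rate = k[A]^1[B]^2, overall order = 1+2 = 3
Step 2: Substitute values: rate = 0.023 × (0.019)^1 × (0.16)^2
Step 3: rate = 0.023 × 0.019 × 0.0256 = 1.11872e-05 M/s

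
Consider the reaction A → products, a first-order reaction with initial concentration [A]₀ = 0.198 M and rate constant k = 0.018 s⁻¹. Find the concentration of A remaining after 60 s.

0.06724 M

Step 1: For a first-order reaction: [A] = [A]₀ × e^(-kt)
Step 2: [A] = 0.198 × e^(-0.018 × 60)
Step 3: [A] = 0.198 × e^(-1.08)
Step 4: [A] = 0.198 × 0.339596 = 0.06724 M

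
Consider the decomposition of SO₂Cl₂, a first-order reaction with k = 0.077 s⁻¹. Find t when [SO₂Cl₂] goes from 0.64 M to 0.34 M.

8.215 s

Step 1: For first-order: t = ln([SO₂Cl₂]₀/[SO₂Cl₂])/k
Step 2: t = ln(0.64/0.34)/0.077
Step 3: t = ln(1.882)/0.077
Step 4: t = 0.6325/0.077 = 8.215 s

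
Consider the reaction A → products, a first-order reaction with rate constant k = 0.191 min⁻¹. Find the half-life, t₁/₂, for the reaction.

3.629 min

Step 1: For a first-order reaction, t₁/₂ = ln(2)/k
Step 2: t₁/₂ = ln(2)/0.191
Step 3: t₁/₂ = 0.6931/0.191 = 3.629 min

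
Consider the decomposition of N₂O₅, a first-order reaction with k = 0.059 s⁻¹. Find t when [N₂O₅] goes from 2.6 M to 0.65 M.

23.5 s

Step 1: For first-order: t = ln([N₂O₅]₀/[N₂O₅])/k
Step 2: t = ln(2.6/0.65)/0.059
Step 3: t = ln(4)/0.059
Step 4: t = 1.386/0.059 = 23.5 s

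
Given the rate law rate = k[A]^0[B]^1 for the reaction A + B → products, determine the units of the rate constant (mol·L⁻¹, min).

min⁻¹

Step 1: Overall order = 0 + 1 = 1.
Step 2: rate has units mol·L⁻¹·min⁻¹; [A]^0[B]^1 has units (mol·L⁻¹)^1.
Step 3: k = rate/([A]^0[B]^1), so units of k = (mol·L⁻¹)^(1-1)·min⁻¹ = min⁻¹.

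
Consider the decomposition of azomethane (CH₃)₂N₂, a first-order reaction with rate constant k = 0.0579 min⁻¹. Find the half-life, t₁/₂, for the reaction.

11.97 min

Step 1: For a first-order reaction, t₁/₂ = ln(2)/k
Step 2: t₁/₂ = ln(2)/0.0579
Step 3: t₁/₂ = 0.6931/0.0579 = 11.97 min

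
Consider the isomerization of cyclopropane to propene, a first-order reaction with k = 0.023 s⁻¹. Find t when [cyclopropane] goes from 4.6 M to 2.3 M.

30.14 s

Step 1: For first-order: t = ln([cyclopropane]₀/[cyclopropane])/k
Step 2: t = ln(4.6/2.3)/0.023
Step 3: t = ln(2)/0.023
Step 4: t = 0.6931/0.023 = 30.14 s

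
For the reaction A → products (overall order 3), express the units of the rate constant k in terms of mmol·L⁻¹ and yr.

(mmol·L⁻¹)⁻²·yr⁻¹

Step 1: For overall order n, rate = k × (concentration)^n.
Step 2: Rate has units mmol·L⁻¹·yr⁻¹; concentration term has units (mmol·L⁻¹)^3.
Step 3: k = rate / (concentration)^n, so units of k = (mmol·L⁻¹)^(1-3)·yr⁻¹ = (mmol·L⁻¹)⁻²·yr⁻¹.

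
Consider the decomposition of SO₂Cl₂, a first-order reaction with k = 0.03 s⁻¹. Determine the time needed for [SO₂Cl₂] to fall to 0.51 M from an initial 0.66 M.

8.594 s

Step 1: For first-order: t = ln([SO₂Cl₂]₀/[SO₂Cl₂])/k
Step 2: t = ln(0.66/0.51)/0.03
Step 3: t = ln(1.294)/0.03
Step 4: t = 0.2578/0.03 = 8.594 s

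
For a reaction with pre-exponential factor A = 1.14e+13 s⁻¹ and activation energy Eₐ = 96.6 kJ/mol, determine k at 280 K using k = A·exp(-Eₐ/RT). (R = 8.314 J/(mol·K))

1.08e-05 s⁻¹

Step 1: Use the Arrhenius equation: k = A × exp(-Eₐ/RT)
Step 2: Convert Eₐ to J/mol: 96.6 kJ/mol = 96600 J/mol
Step 3: Calculate the exponent: -Eₐ/(RT) = -96600/(8.314 × 280) = -41.49627
Step 4: k = 1.14e+13 × exp(-41.49627)
Step 5: k = 1.14e+13 × 9.51478e-19 = 1.0847e-05 s⁻¹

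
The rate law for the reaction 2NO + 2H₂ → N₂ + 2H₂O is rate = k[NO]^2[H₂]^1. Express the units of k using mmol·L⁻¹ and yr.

(mmol·L⁻¹)⁻²·yr⁻¹

Step 1: Overall order = 2 + 1 = 3.
Step 2: rate has units mmol·L⁻¹·yr⁻¹; [NO]^2[H₂]^1 has units (mmol·L⁻¹)^3.
Step 3: k = rate/([NO]^2[H₂]^1), so units of k = (mmol·L⁻¹)^(1-3)·yr⁻¹ = (mmol·L⁻¹)⁻²·yr⁻¹.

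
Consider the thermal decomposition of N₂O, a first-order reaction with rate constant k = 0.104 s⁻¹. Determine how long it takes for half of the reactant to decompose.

6.665 s

Step 1: For a first-order reaction, t₁/₂ = ln(2)/k
Step 2: t₁/₂ = ln(2)/0.104
Step 3: t₁/₂ = 0.6931/0.104 = 6.665 s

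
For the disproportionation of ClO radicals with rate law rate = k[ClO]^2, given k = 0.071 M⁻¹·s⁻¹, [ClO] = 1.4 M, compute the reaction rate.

0.1392 M/s

Step 1: Identify the rate law: rate = k[ClO]^2
Step 2: Substitute values: rate = 0.071 × (1.4)^2
Step 3: Calculate: rate = 0.071 × 1.96 = 0.13916 M/s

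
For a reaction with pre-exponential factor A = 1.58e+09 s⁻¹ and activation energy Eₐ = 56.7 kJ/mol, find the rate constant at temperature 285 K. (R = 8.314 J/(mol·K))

6.40e-02 s⁻¹

Step 1: Use the Arrhenius equation: k = A × exp(-Eₐ/RT)
Step 2: Convert Eₐ to J/mol: 56.7 kJ/mol = 56700 J/mol
Step 3: Calculate the exponent: -Eₐ/(RT) = -56700/(8.314 × 285) = -23.92920
Step 4: k = 1.58e+09 × exp(-23.92920)
Step 5: k = 1.58e+09 × 4.05210e-11 = 6.4023e-02 s⁻¹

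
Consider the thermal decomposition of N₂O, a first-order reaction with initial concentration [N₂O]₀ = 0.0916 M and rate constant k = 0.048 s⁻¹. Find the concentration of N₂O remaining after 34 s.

0.01791 M

Step 1: For a first-order reaction: [N₂O] = [N₂O]₀ × e^(-kt)
Step 2: [N₂O] = 0.0916 × e^(-0.048 × 34)
Step 3: [N₂O] = 0.0916 × e^(-1.632)
Step 4: [N₂O] = 0.0916 × 0.195538 = 0.01791 M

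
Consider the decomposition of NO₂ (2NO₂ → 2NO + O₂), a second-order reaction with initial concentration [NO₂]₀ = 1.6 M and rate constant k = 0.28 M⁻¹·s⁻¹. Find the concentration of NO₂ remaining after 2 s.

0.8439 M

Step 1: For a second-order reaction: 1/[NO₂] = 1/[NO₂]₀ + kt
Step 2: 1/[NO₂] = 1/1.6 + 0.28 × 2
Step 3: 1/[NO₂] = 0.625 + 0.56 = 1.185
Step 4: [NO₂] = 1/1.185 = 0.8439 M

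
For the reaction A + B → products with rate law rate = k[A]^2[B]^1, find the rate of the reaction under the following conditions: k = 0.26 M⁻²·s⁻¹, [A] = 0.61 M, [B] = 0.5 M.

0.04837 M/s

Step 1: The rate law is rate = k[A]^2[B]^1
Step 2: Substitute: rate = 0.26 × (0.61)^2 × (0.5)^1
Step 3: rate = 0.26 × 0.3721 × 0.5 = 0.048373 M/s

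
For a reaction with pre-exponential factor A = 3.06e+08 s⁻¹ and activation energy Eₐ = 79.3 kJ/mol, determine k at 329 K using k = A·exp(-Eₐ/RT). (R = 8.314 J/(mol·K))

7.85e-05 s⁻¹

Step 1: Use the Arrhenius equation: k = A × exp(-Eₐ/RT)
Step 2: Convert Eₐ to J/mol: 79.3 kJ/mol = 79300 J/mol
Step 3: Calculate the exponent: -Eₐ/(RT) = -79300/(8.314 × 329) = -28.99127
Step 4: k = 3.06e+08 × exp(-28.99127)
Step 5: k = 3.06e+08 × 2.56597e-13 = 7.8519e-05 s⁻¹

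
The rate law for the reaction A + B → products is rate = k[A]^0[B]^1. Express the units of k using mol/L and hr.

hr⁻¹

Step 1: Overall order = 0 + 1 = 1.
Step 2: rate has units mol/L·hr⁻¹; [A]^0[B]^1 has units (mol/L)^1.
Step 3: k = rate/([A]^0[B]^1), so units of k = (mol/L)^(1-1)·hr⁻¹ = hr⁻¹.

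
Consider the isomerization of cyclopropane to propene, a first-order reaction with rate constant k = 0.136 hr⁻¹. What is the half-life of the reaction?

5.097 hr

Step 1: For a first-order reaction, t₁/₂ = ln(2)/k
Step 2: t₁/₂ = ln(2)/0.136
Step 3: t₁/₂ = 0.6931/0.136 = 5.097 hr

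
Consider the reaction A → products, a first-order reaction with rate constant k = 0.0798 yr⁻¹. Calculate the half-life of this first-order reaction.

8.686 yr

Step 1: For a first-order reaction, t₁/₂ = ln(2)/k
Step 2: t₁/₂ = ln(2)/0.0798
Step 3: t₁/₂ = 0.6931/0.0798 = 8.686 yr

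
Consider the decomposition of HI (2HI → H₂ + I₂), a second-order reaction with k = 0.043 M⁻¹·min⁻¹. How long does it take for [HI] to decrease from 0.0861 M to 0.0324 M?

447.7 min

Step 1: For second-order: t = (1/[HI] - 1/[HI]₀)/k
Step 2: t = (1/0.0324 - 1/0.0861)/0.043
Step 3: t = (30.86 - 11.61)/0.043
Step 4: t = 19.25/0.043 = 447.7 min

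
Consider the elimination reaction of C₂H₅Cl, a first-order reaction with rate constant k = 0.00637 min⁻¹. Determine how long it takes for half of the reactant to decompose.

108.8 min

Step 1: For a first-order reaction, t₁/₂ = ln(2)/k
Step 2: t₁/₂ = ln(2)/0.00637
Step 3: t₁/₂ = 0.6931/0.00637 = 108.8 min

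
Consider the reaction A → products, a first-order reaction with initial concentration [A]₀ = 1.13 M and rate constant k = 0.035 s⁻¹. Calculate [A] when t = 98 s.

0.0366 M

Step 1: For a first-order reaction: [A] = [A]₀ × e^(-kt)
Step 2: [A] = 1.13 × e^(-0.035 × 98)
Step 3: [A] = 1.13 × e^(-3.43)
Step 4: [A] = 1.13 × 0.0323869 = 0.0366 M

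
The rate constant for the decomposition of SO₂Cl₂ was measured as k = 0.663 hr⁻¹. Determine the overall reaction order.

first order (1)

Step 1: The units of k for an nth-order reaction are (concentration)^(1-n)·(time)⁻¹.
Step 2: Here k has units hr⁻¹, so the concentration exponent is 0.
Step 3: 1 - n = 0 ⇒ n = 1. The reaction is first order.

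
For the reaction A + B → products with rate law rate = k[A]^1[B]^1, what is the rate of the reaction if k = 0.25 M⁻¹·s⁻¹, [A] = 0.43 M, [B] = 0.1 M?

0.01075 M/s

Step 1: The rate law is rate = k[A]^1[B]^1
Step 2: Substitute: rate = 0.25 × (0.43)^1 × (0.1)^1
Step 3: rate = 0.25 × 0.43 × 0.1 = 0.01075 M/s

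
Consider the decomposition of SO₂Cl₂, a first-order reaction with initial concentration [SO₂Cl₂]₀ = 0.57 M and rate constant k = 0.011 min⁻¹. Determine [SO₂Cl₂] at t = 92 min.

0.2072 M

Step 1: For a first-order reaction: [SO₂Cl₂] = [SO₂Cl₂]₀ × e^(-kt)
Step 2: [SO₂Cl₂] = 0.57 × e^(-0.011 × 92)
Step 3: [SO₂Cl₂] = 0.57 × e^(-1.012)
Step 4: [SO₂Cl₂] = 0.57 × 0.363491 = 0.2072 M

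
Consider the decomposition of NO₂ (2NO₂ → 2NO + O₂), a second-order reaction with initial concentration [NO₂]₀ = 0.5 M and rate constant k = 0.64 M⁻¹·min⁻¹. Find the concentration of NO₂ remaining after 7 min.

0.1543 M

Step 1: For a second-order reaction: 1/[NO₂] = 1/[NO₂]₀ + kt
Step 2: 1/[NO₂] = 1/0.5 + 0.64 × 7
Step 3: 1/[NO₂] = 2 + 4.48 = 6.48
Step 4: [NO₂] = 1/6.48 = 0.1543 M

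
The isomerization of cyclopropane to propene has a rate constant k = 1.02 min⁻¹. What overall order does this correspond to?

first order (1)

Step 1: The units of k for an nth-order reaction are (concentration)^(1-n)·(time)⁻¹.
Step 2: Here k has units min⁻¹, so the concentration exponent is 0.
Step 3: 1 - n = 0 ⇒ n = 1. The reaction is first order.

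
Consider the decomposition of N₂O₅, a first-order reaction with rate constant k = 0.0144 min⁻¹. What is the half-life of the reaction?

48.14 min

Step 1: For a first-order reaction, t₁/₂ = ln(2)/k
Step 2: t₁/₂ = ln(2)/0.0144
Step 3: t₁/₂ = 0.6931/0.0144 = 48.14 min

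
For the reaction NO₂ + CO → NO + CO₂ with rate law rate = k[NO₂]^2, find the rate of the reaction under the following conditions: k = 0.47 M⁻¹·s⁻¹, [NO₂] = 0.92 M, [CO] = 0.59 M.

0.3978 M/s

Step 1: The rate law is rate = k[NO₂]^2
Step 2: Note that the rate does not depend on [CO] (zero order in CO).
Step 3: rate = 0.47 × (0.92)^2 = 0.397808 M/s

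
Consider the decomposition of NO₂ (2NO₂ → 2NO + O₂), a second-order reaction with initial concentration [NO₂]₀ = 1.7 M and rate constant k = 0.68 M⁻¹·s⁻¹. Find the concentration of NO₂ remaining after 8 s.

0.1659 M

Step 1: For a second-order reaction: 1/[NO₂] = 1/[NO₂]₀ + kt
Step 2: 1/[NO₂] = 1/1.7 + 0.68 × 8
Step 3: 1/[NO₂] = 0.5882 + 5.44 = 6.028
Step 4: [NO₂] = 1/6.028 = 0.1659 M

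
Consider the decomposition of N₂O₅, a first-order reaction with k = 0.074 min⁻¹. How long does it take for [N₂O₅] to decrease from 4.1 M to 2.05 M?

9.367 min

Step 1: For first-order: t = ln([N₂O₅]₀/[N₂O₅])/k
Step 2: t = ln(4.1/2.05)/0.074
Step 3: t = ln(2)/0.074
Step 4: t = 0.6931/0.074 = 9.367 min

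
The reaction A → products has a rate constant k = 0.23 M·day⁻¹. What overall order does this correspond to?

zeroth order (0)

Step 1: The units of k for an nth-order reaction are (concentration)^(1-n)·(time)⁻¹.
Step 2: Here k has units M·day⁻¹, so the concentration exponent is 1.
Step 3: 1 - n = 1 ⇒ n = 0. The reaction is zeroth order.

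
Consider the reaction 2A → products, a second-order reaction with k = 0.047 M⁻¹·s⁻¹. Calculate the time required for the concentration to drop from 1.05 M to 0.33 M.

44.21 s

Step 1: For second-order: t = (1/[A] - 1/[A]₀)/k
Step 2: t = (1/0.33 - 1/1.05)/0.047
Step 3: t = (3.03 - 0.9524)/0.047
Step 4: t = 2.078/0.047 = 44.21 s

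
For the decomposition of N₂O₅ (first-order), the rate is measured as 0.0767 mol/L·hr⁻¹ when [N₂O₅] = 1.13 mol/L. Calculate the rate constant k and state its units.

0.06788 hr⁻¹

Step 1: rate = k[N₂O₅]^1, so k = rate / [N₂O₅]^1.
Step 2: k = 0.0767 / (1.13)^1 = 0.0767 / 1.13.
Step 3: k = 0.06788 hr⁻¹.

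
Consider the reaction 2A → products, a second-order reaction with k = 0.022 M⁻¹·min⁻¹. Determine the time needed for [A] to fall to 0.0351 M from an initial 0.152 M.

996 min

Step 1: For second-order: t = (1/[A] - 1/[A]₀)/k
Step 2: t = (1/0.0351 - 1/0.152)/0.022
Step 3: t = (28.49 - 6.579)/0.022
Step 4: t = 21.91/0.022 = 996 min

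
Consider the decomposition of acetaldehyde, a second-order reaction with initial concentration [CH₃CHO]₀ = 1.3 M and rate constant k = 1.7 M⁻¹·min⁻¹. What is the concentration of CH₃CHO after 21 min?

0.02742 M

Step 1: For a second-order reaction: 1/[CH₃CHO] = 1/[CH₃CHO]₀ + kt
Step 2: 1/[CH₃CHO] = 1/1.3 + 1.7 × 21
Step 3: 1/[CH₃CHO] = 0.7692 + 35.7 = 36.47
Step 4: [CH₃CHO] = 1/36.47 = 0.02742 M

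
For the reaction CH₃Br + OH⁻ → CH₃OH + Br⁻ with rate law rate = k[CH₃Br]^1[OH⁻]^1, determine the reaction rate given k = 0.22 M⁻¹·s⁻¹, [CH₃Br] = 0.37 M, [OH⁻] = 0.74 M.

0.06024 M/s

Step 1: The rate law is rate = k[CH₃Br]^1[OH⁻]^1
Step 2: Substitute: rate = 0.22 × (0.37)^1 × (0.74)^1
Step 3: rate = 0.22 × 0.37 × 0.74 = 0.060236 M/s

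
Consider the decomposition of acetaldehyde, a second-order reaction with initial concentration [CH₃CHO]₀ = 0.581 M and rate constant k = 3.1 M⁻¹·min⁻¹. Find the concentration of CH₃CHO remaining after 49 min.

0.00651 M

Step 1: For a second-order reaction: 1/[CH₃CHO] = 1/[CH₃CHO]₀ + kt
Step 2: 1/[CH₃CHO] = 1/0.581 + 3.1 × 49
Step 3: 1/[CH₃CHO] = 1.721 + 151.9 = 153.6
Step 4: [CH₃CHO] = 1/153.6 = 0.00651 M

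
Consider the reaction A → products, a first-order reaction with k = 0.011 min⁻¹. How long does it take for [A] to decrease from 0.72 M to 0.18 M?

126 min

Step 1: For first-order: t = ln([A]₀/[A])/k
Step 2: t = ln(0.72/0.18)/0.011
Step 3: t = ln(4)/0.011
Step 4: t = 1.386/0.011 = 126 min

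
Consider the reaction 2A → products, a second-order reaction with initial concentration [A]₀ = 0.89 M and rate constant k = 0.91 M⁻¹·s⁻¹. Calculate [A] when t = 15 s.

0.06769 M

Step 1: For a second-order reaction: 1/[A] = 1/[A]₀ + kt
Step 2: 1/[A] = 1/0.89 + 0.91 × 15
Step 3: 1/[A] = 1.124 + 13.65 = 14.77
Step 4: [A] = 1/14.77 = 0.06769 M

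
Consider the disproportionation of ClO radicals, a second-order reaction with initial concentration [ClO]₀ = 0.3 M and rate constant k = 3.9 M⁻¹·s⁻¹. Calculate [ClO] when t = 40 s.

0.006276 M

Step 1: For a second-order reaction: 1/[ClO] = 1/[ClO]₀ + kt
Step 2: 1/[ClO] = 1/0.3 + 3.9 × 40
Step 3: 1/[ClO] = 3.333 + 156 = 159.3
Step 4: [ClO] = 1/159.3 = 0.006276 M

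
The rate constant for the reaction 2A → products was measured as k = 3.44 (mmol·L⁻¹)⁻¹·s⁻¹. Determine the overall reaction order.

second order (2)

Step 1: The units of k for an nth-order reaction are (concentration)^(1-n)·(time)⁻¹.
Step 2: Here k has units (mmol·L⁻¹)⁻¹·s⁻¹, so the concentration exponent is -1.
Step 3: 1 - n = -1 ⇒ n = 2. The reaction is second order.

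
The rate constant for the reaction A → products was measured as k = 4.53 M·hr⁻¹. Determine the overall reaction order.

zeroth order (0)

Step 1: The units of k for an nth-order reaction are (concentration)^(1-n)·(time)⁻¹.
Step 2: Here k has units M·hr⁻¹, so the concentration exponent is 1.
Step 3: 1 - n = 1 ⇒ n = 0. The reaction is zeroth order.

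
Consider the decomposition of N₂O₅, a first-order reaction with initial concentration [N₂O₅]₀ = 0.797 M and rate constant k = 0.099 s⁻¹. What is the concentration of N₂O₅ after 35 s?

0.02492 M

Step 1: For a first-order reaction: [N₂O₅] = [N₂O₅]₀ × e^(-kt)
Step 2: [N₂O₅] = 0.797 × e^(-0.099 × 35)
Step 3: [N₂O₅] = 0.797 × e^(-3.465)
Step 4: [N₂O₅] = 0.797 × 0.031273 = 0.02492 M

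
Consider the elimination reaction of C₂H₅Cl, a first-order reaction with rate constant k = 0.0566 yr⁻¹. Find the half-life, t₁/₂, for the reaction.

12.25 yr

Step 1: For a first-order reaction, t₁/₂ = ln(2)/k
Step 2: t₁/₂ = ln(2)/0.0566
Step 3: t₁/₂ = 0.6931/0.0566 = 12.25 yr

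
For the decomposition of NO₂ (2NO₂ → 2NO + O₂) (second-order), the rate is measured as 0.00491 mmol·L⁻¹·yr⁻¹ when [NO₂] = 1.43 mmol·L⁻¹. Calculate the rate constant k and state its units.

0.002401 (mmol·L⁻¹)⁻¹·yr⁻¹

Step 1: rate = k[NO₂]^2, so k = rate / [NO₂]^2.
Step 2: k = 0.00491 / (1.43)^2 = 0.00491 / 2.045.
Step 3: k = 0.002401 (mmol·L⁻¹)⁻¹·yr⁻¹.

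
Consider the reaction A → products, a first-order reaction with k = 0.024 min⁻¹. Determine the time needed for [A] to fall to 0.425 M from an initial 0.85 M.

28.88 min

Step 1: For first-order: t = ln([A]₀/[A])/k
Step 2: t = ln(0.85/0.425)/0.024
Step 3: t = ln(2)/0.024
Step 4: t = 0.6931/0.024 = 28.88 min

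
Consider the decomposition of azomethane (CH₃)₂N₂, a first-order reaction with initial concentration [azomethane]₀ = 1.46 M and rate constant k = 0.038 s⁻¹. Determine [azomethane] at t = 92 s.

0.04426 M

Step 1: For a first-order reaction: [azomethane] = [azomethane]₀ × e^(-kt)
Step 2: [azomethane] = 1.46 × e^(-0.038 × 92)
Step 3: [azomethane] = 1.46 × e^(-3.496)
Step 4: [azomethane] = 1.46 × 0.0303184 = 0.04426 M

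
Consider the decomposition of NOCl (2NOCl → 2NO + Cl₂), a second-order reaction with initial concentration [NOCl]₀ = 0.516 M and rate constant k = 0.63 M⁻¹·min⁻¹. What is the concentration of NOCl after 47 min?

0.0317 M

Step 1: For a second-order reaction: 1/[NOCl] = 1/[NOCl]₀ + kt
Step 2: 1/[NOCl] = 1/0.516 + 0.63 × 47
Step 3: 1/[NOCl] = 1.938 + 29.61 = 31.55
Step 4: [NOCl] = 1/31.55 = 0.0317 M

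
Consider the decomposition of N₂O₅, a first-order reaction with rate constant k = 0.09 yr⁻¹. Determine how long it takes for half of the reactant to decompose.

7.702 yr

Step 1: For a first-order reaction, t₁/₂ = ln(2)/k
Step 2: t₁/₂ = ln(2)/0.09
Step 3: t₁/₂ = 0.6931/0.09 = 7.702 yr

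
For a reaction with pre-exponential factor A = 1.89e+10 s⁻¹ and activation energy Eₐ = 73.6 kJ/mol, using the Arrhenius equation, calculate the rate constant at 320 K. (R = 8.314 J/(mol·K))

1.83e-02 s⁻¹

Step 1: Use the Arrhenius equation: k = A × exp(-Eₐ/RT)
Step 2: Convert Eₐ to J/mol: 73.6 kJ/mol = 73600 J/mol
Step 3: Calculate the exponent: -Eₐ/(RT) = -73600/(8.314 × 320) = -27.66418
Step 4: k = 1.89e+10 × exp(-27.66418)
Step 5: k = 1.89e+10 × 9.67385e-13 = 1.8284e-02 s⁻¹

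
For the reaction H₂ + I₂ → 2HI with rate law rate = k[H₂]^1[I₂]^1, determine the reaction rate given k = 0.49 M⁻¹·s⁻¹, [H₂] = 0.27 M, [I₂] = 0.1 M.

0.01323 M/s

Step 1: The rate law is rate = k[H₂]^1[I₂]^1
Step 2: Substitute: rate = 0.49 × (0.27)^1 × (0.1)^1
Step 3: rate = 0.49 × 0.27 × 0.1 = 0.01323 M/s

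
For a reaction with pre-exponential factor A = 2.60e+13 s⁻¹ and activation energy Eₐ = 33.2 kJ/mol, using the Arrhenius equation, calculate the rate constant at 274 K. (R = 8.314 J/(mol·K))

1.22e+07 s⁻¹

Step 1: Use the Arrhenius equation: k = A × exp(-Eₐ/RT)
Step 2: Convert Eₐ to J/mol: 33.2 kJ/mol = 33200 J/mol
Step 3: Calculate the exponent: -Eₐ/(RT) = -33200/(8.314 × 274) = -14.57396
Step 4: k = 2.60e+13 × exp(-14.57396)
Step 5: k = 2.60e+13 × 4.68392e-07 = 1.2178e+07 s⁻¹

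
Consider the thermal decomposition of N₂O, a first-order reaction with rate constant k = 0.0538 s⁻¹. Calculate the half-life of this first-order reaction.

12.88 s

Step 1: For a first-order reaction, t₁/₂ = ln(2)/k
Step 2: t₁/₂ = ln(2)/0.0538
Step 3: t₁/₂ = 0.6931/0.0538 = 12.88 s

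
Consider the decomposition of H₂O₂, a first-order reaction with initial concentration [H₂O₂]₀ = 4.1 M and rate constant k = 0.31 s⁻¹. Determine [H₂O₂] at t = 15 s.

0.0392 M

Step 1: For a first-order reaction: [H₂O₂] = [H₂O₂]₀ × e^(-kt)
Step 2: [H₂O₂] = 4.1 × e^(-0.31 × 15)
Step 3: [H₂O₂] = 4.1 × e^(-4.65)
Step 4: [H₂O₂] = 4.1 × 0.0095616 = 0.0392 M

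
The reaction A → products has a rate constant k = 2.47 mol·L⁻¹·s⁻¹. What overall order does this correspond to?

zeroth order (0)

Step 1: The units of k for an nth-order reaction are (concentration)^(1-n)·(time)⁻¹.
Step 2: Here k has units mol·L⁻¹·s⁻¹, so the concentration exponent is 1.
Step 3: 1 - n = 1 ⇒ n = 0. The reaction is zeroth order.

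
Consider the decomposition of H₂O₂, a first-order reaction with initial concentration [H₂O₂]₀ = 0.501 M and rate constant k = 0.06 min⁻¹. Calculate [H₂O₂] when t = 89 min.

0.002403 M

Step 1: For a first-order reaction: [H₂O₂] = [H₂O₂]₀ × e^(-kt)
Step 2: [H₂O₂] = 0.501 × e^(-0.06 × 89)
Step 3: [H₂O₂] = 0.501 × e^(-5.34)
Step 4: [H₂O₂] = 0.501 × 0.00479587 = 0.002403 M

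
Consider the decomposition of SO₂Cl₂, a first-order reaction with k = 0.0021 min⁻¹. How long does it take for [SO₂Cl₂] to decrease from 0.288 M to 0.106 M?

476 min

Step 1: For first-order: t = ln([SO₂Cl₂]₀/[SO₂Cl₂])/k
Step 2: t = ln(0.288/0.106)/0.0021
Step 3: t = ln(2.717)/0.0021
Step 4: t = 0.9995/0.0021 = 476 min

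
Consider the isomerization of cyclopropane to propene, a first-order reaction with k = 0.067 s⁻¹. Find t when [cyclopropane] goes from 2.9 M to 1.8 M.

7.118 s

Step 1: For first-order: t = ln([cyclopropane]₀/[cyclopropane])/k
Step 2: t = ln(2.9/1.8)/0.067
Step 3: t = ln(1.611)/0.067
Step 4: t = 0.4769/0.067 = 7.118 s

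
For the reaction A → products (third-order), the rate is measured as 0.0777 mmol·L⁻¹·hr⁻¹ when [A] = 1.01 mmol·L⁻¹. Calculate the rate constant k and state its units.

0.07541 (mmol·L⁻¹)⁻²·hr⁻¹

Step 1: rate = k[A]^3, so k = rate / [A]^3.
Step 2: k = 0.0777 / (1.01)^3 = 0.0777 / 1.03.
Step 3: k = 0.07541 (mmol·L⁻¹)⁻²·hr⁻¹.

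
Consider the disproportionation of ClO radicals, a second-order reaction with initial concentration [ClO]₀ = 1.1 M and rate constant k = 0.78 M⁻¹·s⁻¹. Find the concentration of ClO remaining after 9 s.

0.1261 M

Step 1: For a second-order reaction: 1/[ClO] = 1/[ClO]₀ + kt
Step 2: 1/[ClO] = 1/1.1 + 0.78 × 9
Step 3: 1/[ClO] = 0.9091 + 7.02 = 7.929
Step 4: [ClO] = 1/7.929 = 0.1261 M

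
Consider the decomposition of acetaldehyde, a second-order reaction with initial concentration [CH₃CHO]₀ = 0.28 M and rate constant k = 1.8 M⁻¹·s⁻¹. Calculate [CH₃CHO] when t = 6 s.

0.06958 M

Step 1: For a second-order reaction: 1/[CH₃CHO] = 1/[CH₃CHO]₀ + kt
Step 2: 1/[CH₃CHO] = 1/0.28 + 1.8 × 6
Step 3: 1/[CH₃CHO] = 3.571 + 10.8 = 14.37
Step 4: [CH₃CHO] = 1/14.37 = 0.06958 M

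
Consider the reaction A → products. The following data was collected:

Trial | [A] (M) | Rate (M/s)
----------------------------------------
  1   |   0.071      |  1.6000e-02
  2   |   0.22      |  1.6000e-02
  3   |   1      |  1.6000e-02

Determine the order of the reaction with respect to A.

zeroth order (0)

Step 1: Compare trials - when concentration changes, rate stays constant.
Step 2: rate₂/rate₁ = 1.6000e-02/1.6000e-02 = 1
Step 3: [A]₂/[A]₁ = 0.22/0.071 = 3.099
Step 4: Since rate ratio ≈ (conc ratio)^0, the reaction is zeroth order.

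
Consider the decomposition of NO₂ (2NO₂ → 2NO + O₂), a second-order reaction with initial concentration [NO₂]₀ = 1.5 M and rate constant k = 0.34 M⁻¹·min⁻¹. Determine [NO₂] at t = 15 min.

0.1734 M

Step 1: For a second-order reaction: 1/[NO₂] = 1/[NO₂]₀ + kt
Step 2: 1/[NO₂] = 1/1.5 + 0.34 × 15
Step 3: 1/[NO₂] = 0.6667 + 5.1 = 5.767
Step 4: [NO₂] = 1/5.767 = 0.1734 M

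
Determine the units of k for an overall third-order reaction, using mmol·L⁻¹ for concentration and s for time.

(mmol·L⁻¹)⁻²·s⁻¹

Step 1: For overall order n, rate = k × (concentration)^n.
Step 2: Rate has units mmol·L⁻¹·s⁻¹; concentration term has units (mmol·L⁻¹)^3.
Step 3: k = rate / (concentration)^n, so units of k = (mmol·L⁻¹)^(1-3)·s⁻¹ = (mmol·L⁻¹)⁻²·s⁻¹.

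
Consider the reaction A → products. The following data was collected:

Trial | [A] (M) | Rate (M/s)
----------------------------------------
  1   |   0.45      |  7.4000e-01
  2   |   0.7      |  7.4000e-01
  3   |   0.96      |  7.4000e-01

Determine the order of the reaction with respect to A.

zeroth order (0)

Step 1: Compare trials - when concentration changes, rate stays constant.
Step 2: rate₂/rate₁ = 7.4000e-01/7.4000e-01 = 1
Step 3: [A]₂/[A]₁ = 0.7/0.45 = 1.556
Step 4: Since rate ratio ≈ (conc ratio)^0, the reaction is zeroth order.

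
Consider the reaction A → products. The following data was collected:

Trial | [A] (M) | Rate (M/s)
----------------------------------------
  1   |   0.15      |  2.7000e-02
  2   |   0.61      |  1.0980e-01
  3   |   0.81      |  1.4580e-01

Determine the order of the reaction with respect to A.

first order (1)

Step 1: Compare trials to find order n where rate₂/rate₁ = ([A]₂/[A]₁)^n
Step 2: rate₂/rate₁ = 1.0980e-01/2.7000e-02 = 4.067
Step 3: [A]₂/[A]₁ = 0.61/0.15 = 4.067
Step 4: n = ln(4.067)/ln(4.067) = 1.00 ≈ 1
Step 5: The reaction is first order in A.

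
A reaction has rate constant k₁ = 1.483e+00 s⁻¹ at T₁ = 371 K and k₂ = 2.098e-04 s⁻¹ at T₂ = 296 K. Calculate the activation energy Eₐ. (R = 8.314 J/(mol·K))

107.9 kJ/mol

Step 1: Use the two-temperature Arrhenius form: ln(k₂/k₁) = -Eₐ/R × (1/T₂ - 1/T₁)
Step 2: ln(k₂/k₁) = ln(2.098e-04/1.483e+00) = ln(0.00014147) = -8.86342
Step 3: 1/T₂ - 1/T₁ = 1/296 - 1/371 = 6.829606e-04 K⁻¹
Step 4: Eₐ = -R × ln(k₂/k₁) / (1/T₂ - 1/T₁) = -8.314 × -8.86342 / 6.829606e-04
Step 5: Eₐ = 1.0790e+05 J/mol = 107.9 kJ/mol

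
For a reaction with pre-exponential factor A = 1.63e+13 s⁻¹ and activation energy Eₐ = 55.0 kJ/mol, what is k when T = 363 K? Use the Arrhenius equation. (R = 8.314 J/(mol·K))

1.98e+05 s⁻¹

Step 1: Use the Arrhenius equation: k = A × exp(-Eₐ/RT)
Step 2: Convert Eₐ to J/mol: 55.0 kJ/mol = 55000 J/mol
Step 3: Calculate the exponent: -Eₐ/(RT) = -55000/(8.314 × 363) = -18.22410
Step 4: k = 1.63e+13 × exp(-18.22410)
Step 5: k = 1.63e+13 × 1.21723e-08 = 1.9841e+05 s⁻¹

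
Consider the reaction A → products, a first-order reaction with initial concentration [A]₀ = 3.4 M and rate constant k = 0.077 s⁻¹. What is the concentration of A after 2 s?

2.915 M

Step 1: For a first-order reaction: [A] = [A]₀ × e^(-kt)
Step 2: [A] = 3.4 × e^(-0.077 × 2)
Step 3: [A] = 3.4 × e^(-0.154)
Step 4: [A] = 3.4 × 0.857272 = 2.915 M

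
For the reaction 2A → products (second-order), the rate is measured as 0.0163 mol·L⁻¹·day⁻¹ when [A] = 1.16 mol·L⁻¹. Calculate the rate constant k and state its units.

0.01211 (mol·L⁻¹)⁻¹·day⁻¹

Step 1: rate = k[A]^2, so k = rate / [A]^2.
Step 2: k = 0.0163 / (1.16)^2 = 0.0163 / 1.346.
Step 3: k = 0.01211 (mol·L⁻¹)⁻¹·day⁻¹.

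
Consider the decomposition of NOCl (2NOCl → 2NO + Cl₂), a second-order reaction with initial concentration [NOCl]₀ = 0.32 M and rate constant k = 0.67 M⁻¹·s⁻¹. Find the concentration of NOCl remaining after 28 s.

0.04569 M

Step 1: For a second-order reaction: 1/[NOCl] = 1/[NOCl]₀ + kt
Step 2: 1/[NOCl] = 1/0.32 + 0.67 × 28
Step 3: 1/[NOCl] = 3.125 + 18.76 = 21.89
Step 4: [NOCl] = 1/21.89 = 0.04569 M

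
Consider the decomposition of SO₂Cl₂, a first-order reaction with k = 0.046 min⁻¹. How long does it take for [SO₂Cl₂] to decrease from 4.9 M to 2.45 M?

15.07 min

Step 1: For first-order: t = ln([SO₂Cl₂]₀/[SO₂Cl₂])/k
Step 2: t = ln(4.9/2.45)/0.046
Step 3: t = ln(2)/0.046
Step 4: t = 0.6931/0.046 = 15.07 min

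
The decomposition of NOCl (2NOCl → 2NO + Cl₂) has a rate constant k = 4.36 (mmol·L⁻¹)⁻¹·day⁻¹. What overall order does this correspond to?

second order (2)

Step 1: The units of k for an nth-order reaction are (concentration)^(1-n)·(time)⁻¹.
Step 2: Here k has units (mmol·L⁻¹)⁻¹·day⁻¹, so the concentration exponent is -1.
Step 3: 1 - n = -1 ⇒ n = 2. The reaction is second order.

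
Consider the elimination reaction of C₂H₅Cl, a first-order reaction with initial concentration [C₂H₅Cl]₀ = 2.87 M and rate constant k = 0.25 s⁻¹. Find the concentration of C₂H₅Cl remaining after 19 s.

0.02483 M

Step 1: For a first-order reaction: [C₂H₅Cl] = [C₂H₅Cl]₀ × e^(-kt)
Step 2: [C₂H₅Cl] = 2.87 × e^(-0.25 × 19)
Step 3: [C₂H₅Cl] = 2.87 × e^(-4.75)
Step 4: [C₂H₅Cl] = 2.87 × 0.0086517 = 0.02483 M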